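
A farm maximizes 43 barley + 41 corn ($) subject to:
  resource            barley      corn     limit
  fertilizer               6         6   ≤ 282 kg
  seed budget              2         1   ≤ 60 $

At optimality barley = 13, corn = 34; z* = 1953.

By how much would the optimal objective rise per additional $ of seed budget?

Both fertilizer and seed budget are binding at x*.
From A_Bᵀ y = c: 6·y_fertilizer + 2·y_seed budget = 43; 6·y_fertilizer + 1·y_seed budget = 41.
→ y_fertilizer = 6.5 and y_seed budget = 2.
Shadow price of seed budget = 2.

2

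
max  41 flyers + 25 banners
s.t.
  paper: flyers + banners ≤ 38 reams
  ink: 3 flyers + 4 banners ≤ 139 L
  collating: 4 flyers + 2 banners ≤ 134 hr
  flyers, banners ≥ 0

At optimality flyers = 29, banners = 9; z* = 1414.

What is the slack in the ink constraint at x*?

16

ink used = 3·29 + 4·9 = 123; slack = 139 − 123 = 16.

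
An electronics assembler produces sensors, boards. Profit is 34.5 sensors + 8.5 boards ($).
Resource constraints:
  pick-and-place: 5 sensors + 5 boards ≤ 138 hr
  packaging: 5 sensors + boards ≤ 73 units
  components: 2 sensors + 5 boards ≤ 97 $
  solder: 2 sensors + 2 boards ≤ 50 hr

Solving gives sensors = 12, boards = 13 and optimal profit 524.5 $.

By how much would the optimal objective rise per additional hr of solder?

1

Binding: packaging and solder. Non-binding: pick-and-place (13 unused), components (8 unused).
By complementary slackness, y = 0 for the non-binding constraints.
From A_Bᵀ y = c: 5·y_packaging + 2·y_solder = 34.5; 1·y_packaging + 2·y_solder = 8.5.
→ y_packaging = 6.5 and y_solder = 1.
Shadow price of solder = 1.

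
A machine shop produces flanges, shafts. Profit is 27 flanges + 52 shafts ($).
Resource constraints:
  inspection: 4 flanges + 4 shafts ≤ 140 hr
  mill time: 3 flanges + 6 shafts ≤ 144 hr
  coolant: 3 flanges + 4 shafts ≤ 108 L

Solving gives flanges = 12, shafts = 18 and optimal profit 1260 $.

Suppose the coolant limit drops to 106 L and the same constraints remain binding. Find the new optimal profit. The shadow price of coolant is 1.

Δb = -2, so new z* = 1260 + (1)·(-2) = 1260 − 2 = 1258.

1258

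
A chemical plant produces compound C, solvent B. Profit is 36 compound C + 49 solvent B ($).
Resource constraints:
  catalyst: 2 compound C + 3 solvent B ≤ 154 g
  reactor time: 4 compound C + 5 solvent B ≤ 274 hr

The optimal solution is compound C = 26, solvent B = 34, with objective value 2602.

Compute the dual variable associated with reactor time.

Both catalyst and reactor time are binding at x*.
Dual feasibility on the basic columns requires 2·y_catalyst + 4·y_reactor time = 36, 3·y_catalyst + 5·y_reactor time = 49.
→ y_catalyst = 8 and y_reactor time = 5.
Shadow price of reactor time = 5.

5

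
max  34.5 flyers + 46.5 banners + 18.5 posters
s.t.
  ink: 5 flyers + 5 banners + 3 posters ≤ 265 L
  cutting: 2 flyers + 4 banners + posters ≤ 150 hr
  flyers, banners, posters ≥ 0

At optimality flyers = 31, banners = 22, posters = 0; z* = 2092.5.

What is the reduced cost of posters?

-1

Check each constraint at x*: ink 265/265 (tight); cutting 150/150 (tight).
Dual feasibility on the basic columns requires 5·y_ink + 2·y_cutting = 34.5, 5·y_ink + 4·y_cutting = 46.5.
→ y_ink = 4.5 and y_cutting = 6.
Reduced cost of posters: c₃ − yᵀa₃ = 18.5 − (4.5·3 + 6·1) = 18.5 − 19.5 = -1.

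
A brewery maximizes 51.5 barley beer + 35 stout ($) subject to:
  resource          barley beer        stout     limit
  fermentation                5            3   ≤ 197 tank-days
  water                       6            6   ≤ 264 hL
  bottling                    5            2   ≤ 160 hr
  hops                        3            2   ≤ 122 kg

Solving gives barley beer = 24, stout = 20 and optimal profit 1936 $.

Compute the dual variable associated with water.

Binding: water and bottling. Non-binding: fermentation (17 unused), hops (10 unused).
By complementary slackness, y = 0 for the non-binding constraints.
From A_Bᵀ y = c: 6·y_water + 5·y_bottling = 51.5; 6·y_water + 2·y_bottling = 35.
This yields shadow prices y_water = 4, y_bottling = 5.5.
Shadow price of water = 4.

4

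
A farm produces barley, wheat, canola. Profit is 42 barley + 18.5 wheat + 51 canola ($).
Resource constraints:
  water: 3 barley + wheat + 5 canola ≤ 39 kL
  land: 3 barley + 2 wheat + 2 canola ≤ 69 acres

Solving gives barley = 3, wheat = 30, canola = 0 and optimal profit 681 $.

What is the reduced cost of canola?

-5.5

Check each constraint at x*: water 39/39 (tight); land 69/69 (tight).
The binding rows give the dual system: 3·y_water + 3·y_land = 42 and 1·y_water + 2·y_land = 18.5.
→ y_water = 9.5 and y_land = 4.5.
Reduced cost of canola: c₃ − yᵀa₃ = 51 − (9.5·5 + 4.5·2) = 51 − 56.5 = -5.5.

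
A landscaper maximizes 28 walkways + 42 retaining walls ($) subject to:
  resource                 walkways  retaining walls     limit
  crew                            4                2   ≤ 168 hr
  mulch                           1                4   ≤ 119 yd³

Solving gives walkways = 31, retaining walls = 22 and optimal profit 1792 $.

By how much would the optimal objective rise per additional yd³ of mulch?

8

At the optimum: crew uses 168 of 168 (binding); mulch uses 119 of 119 (binding).
From A_Bᵀ y = c: 4·y_crew + 1·y_mulch = 28; 2·y_crew + 4·y_mulch = 42.
→ y_crew = 5 and y_mulch = 8.
Shadow price of mulch = 8.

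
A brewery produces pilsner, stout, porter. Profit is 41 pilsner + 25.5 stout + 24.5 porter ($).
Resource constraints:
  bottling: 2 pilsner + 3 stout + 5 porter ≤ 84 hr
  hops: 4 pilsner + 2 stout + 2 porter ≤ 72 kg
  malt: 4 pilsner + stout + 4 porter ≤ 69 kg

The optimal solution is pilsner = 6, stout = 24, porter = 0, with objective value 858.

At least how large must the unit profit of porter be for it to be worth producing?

At the optimum: bottling uses 84 of 84 (binding); hops uses 72 of 72 (binding); malt uses 48 of 69 (slack = 21).
Since malt is not tight, its dual is 0.
The binding rows give the dual system: 2·y_bottling + 4·y_hops = 41 and 3·y_bottling + 2·y_hops = 25.5.
This yields shadow prices y_bottling = 2.5, y_hops = 9.
porter enters the basis when its profit ≥ yᵀa₃ = 2.5·5 + 9·2 = 30.5.

30.5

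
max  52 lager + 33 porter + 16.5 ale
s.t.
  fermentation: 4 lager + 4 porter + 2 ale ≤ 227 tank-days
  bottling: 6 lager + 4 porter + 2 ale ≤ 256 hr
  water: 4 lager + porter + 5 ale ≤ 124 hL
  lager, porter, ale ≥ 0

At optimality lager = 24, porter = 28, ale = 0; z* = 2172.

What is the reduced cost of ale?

Binding: bottling and water. Non-binding: fermentation (19 unused).
By complementary slackness, y = 0 for the non-binding constraint.
Dual feasibility on the basic columns requires 6·y_bottling + 4·y_water = 52, 4·y_bottling + 1·y_water = 33.
Solving: y_bottling = 8, y_water = 1.
Reduced cost of ale: c₃ − yᵀa₃ = 16.5 − (8·2 + 1·5) = 16.5 − 21 = -4.5.

-4.5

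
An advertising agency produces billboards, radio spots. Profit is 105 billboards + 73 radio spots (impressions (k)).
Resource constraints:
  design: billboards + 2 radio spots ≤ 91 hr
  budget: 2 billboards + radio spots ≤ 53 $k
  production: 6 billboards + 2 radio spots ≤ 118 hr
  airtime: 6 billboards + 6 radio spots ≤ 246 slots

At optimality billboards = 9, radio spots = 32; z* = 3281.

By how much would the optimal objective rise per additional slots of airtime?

9.5

Check each constraint at x*: design 73/91 (slack 18); budget 50/53 (slack 3); production 118/118 (tight); airtime 246/246 (tight).
Slack constraints have shadow price 0 (complementary slackness).
The binding rows give the dual system: 6·y_production + 6·y_airtime = 105 and 2·y_production + 6·y_airtime = 73.
→ y_production = 8 and y_airtime = 9.5.
Shadow price of airtime = 9.5.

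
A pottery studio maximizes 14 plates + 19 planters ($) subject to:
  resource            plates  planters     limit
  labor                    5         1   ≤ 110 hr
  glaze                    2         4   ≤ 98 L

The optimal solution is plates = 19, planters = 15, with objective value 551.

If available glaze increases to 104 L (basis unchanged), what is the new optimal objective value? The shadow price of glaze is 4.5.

Δb = 6, so new z* = 551 + (4.5)·(6) = 551 + 27 = 578.

578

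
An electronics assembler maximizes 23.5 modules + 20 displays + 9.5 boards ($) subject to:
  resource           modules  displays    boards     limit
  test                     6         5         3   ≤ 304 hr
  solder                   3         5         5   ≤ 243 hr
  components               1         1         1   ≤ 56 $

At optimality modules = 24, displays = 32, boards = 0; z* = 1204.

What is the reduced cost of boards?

-3.5

Binding: test and components. Non-binding: solder (11 unused).
Since solder is not tight, its dual is 0.
Dual feasibility on the basic columns requires 6·y_test + 1·y_components = 23.5, 5·y_test + 1·y_components = 20.
Solving: y_test = 3.5, y_components = 2.5.
Reduced cost of boards: c₃ − yᵀa₃ = 9.5 − (3.5·3 + 2.5·1) = 9.5 − 13 = -3.5.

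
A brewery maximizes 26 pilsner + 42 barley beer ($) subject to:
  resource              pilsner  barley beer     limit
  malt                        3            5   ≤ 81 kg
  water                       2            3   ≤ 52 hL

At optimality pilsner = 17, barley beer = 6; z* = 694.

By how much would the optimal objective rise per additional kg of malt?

Both malt and water are binding at x*.
Dual feasibility on the basic columns requires 3·y_malt + 2·y_water = 26, 5·y_malt + 3·y_water = 42.
Solving: y_malt = 6, y_water = 4.
Shadow price of malt = 6.

6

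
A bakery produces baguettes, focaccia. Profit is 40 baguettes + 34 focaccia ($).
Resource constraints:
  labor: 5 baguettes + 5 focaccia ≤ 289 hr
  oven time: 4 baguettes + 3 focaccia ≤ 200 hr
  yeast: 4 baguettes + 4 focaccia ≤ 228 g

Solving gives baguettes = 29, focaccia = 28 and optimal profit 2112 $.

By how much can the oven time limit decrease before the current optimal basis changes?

Binding constraints: oven time, yeast. The basis is B = [[4,3],[4,4]] with det 4.
Per unit decrease in oven time, x* moves by d = (-1, 1).
The basis stays optimal until baguettes reaches 0; allowable decrease = 29 hr.

29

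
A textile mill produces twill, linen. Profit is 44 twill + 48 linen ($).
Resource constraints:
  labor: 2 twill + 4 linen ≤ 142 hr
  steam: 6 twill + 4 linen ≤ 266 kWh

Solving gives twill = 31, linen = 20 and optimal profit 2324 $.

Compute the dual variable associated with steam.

At the optimum: labor uses 142 of 142 (binding); steam uses 266 of 266 (binding).
Dual feasibility on the basic columns requires 2·y_labor + 6·y_steam = 44, 4·y_labor + 4·y_steam = 48.
This yields shadow prices y_labor = 7, y_steam = 5.
Shadow price of steam = 5.

5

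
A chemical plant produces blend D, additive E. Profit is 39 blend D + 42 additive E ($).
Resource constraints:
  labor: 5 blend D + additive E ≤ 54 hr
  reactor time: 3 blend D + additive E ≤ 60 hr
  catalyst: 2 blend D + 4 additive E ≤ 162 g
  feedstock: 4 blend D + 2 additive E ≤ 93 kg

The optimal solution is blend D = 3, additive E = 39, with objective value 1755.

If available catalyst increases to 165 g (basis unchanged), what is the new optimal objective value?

1783.5

Binding: labor and catalyst. Non-binding: reactor time (12 unused), feedstock (3 unused).
Slack constraints have shadow price 0 (complementary slackness).
The binding rows give the dual system: 5·y_labor + 2·y_catalyst = 39 and 1·y_labor + 4·y_catalyst = 42.
This yields shadow prices y_labor = 4, y_catalyst = 9.5.
Δz = y_catalyst·Δb = 9.5 × (3) = 28.5, so new z* = 1755 + 28.5 = 1783.5.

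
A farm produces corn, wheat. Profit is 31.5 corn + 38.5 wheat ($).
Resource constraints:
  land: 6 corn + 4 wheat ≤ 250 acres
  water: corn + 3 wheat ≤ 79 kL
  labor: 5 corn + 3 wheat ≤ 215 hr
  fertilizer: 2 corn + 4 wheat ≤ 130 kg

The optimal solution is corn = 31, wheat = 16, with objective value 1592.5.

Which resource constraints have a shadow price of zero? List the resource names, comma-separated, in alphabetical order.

fertilizer, labor

land: 250/250 (binding)
water: 79/79 (binding)
labor: 203/215 (slack 12)
fertilizer: 126/130 (slack 4)
By complementary slackness, a constraint with positive slack has shadow price 0 → fertilizer, labor.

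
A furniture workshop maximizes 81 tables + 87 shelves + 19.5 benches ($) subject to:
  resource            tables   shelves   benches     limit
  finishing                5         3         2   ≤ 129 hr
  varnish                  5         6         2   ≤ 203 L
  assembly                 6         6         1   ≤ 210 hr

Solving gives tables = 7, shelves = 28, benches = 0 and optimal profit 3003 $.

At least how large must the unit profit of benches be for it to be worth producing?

20.5

Binding: varnish and assembly. Non-binding: finishing (10 unused).
By complementary slackness, y = 0 for the non-binding constraint.
Dual feasibility on the basic columns requires 5·y_varnish + 6·y_assembly = 81, 6·y_varnish + 6·y_assembly = 87.
This yields shadow prices y_varnish = 6, y_assembly = 8.5.
benches enters the basis when its profit ≥ yᵀa₃ = 6·2 + 8.5·1 = 20.5.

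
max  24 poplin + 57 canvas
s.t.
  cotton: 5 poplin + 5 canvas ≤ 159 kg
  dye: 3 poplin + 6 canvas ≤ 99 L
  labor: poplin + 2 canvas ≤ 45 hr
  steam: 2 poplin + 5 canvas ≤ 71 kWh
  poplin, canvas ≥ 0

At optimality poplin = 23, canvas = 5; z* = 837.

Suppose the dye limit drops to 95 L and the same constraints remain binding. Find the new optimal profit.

829

Check each constraint at x*: cotton 140/159 (slack 19); dye 99/99 (tight); labor 33/45 (slack 12); steam 71/71 (tight).
By complementary slackness, y = 0 for the non-binding constraints.
The binding rows give the dual system: 3·y_dye + 2·y_steam = 24 and 6·y_dye + 5·y_steam = 57.
Solving: y_dye = 2, y_steam = 9.
Δz = y_dye·Δb = 2 × (-4) = -8, so new z* = 837 − 8 = 829.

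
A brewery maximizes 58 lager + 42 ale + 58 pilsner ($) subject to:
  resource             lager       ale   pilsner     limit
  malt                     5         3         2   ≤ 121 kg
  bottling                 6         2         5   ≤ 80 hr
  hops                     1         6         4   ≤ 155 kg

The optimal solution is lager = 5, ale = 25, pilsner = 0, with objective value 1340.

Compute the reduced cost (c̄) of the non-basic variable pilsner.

At the optimum: malt uses 100 of 121 (slack = 21); bottling uses 80 of 80 (binding); hops uses 155 of 155 (binding).
Since malt is not tight, its dual is 0.
The binding rows give the dual system: 6·y_bottling + 1·y_hops = 58 and 2·y_bottling + 6·y_hops = 42.
This yields shadow prices y_bottling = 9, y_hops = 4.
Reduced cost of pilsner: c₃ − yᵀa₃ = 58 − (9·5 + 4·4) = 58 − 61 = -3.

-3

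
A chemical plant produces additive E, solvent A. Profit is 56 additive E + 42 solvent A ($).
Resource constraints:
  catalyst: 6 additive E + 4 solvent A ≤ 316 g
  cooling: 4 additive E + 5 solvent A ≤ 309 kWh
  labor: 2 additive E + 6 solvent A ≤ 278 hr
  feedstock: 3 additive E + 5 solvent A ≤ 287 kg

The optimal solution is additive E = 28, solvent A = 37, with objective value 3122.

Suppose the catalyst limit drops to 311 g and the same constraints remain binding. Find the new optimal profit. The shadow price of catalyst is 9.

Δb = -5, so new z* = 3122 + (9)·(-5) = 3122 − 45 = 3077.

3077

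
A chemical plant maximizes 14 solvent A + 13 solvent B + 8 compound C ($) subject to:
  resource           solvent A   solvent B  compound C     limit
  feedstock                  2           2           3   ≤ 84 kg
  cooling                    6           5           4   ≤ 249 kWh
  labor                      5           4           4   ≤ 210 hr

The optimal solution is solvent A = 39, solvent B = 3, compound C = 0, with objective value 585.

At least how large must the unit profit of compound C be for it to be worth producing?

Check each constraint at x*: feedstock 84/84 (tight); cooling 249/249 (tight); labor 207/210 (slack 3).
By complementary slackness, y = 0 for the non-binding constraint.
Dual feasibility on the basic columns requires 2·y_feedstock + 6·y_cooling = 14, 2·y_feedstock + 5·y_cooling = 13.
→ y_feedstock = 4 and y_cooling = 1.
compound C enters the basis when its profit ≥ yᵀa₃ = 4·3 + 1·4 = 16.

16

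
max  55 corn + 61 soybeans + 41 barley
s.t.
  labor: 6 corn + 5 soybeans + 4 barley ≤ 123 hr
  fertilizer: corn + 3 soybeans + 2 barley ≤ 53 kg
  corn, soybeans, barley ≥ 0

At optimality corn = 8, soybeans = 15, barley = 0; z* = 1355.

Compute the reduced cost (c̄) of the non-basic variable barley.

At the optimum: labor uses 123 of 123 (binding); fertilizer uses 53 of 53 (binding).
The binding rows give the dual system: 6·y_labor + 1·y_fertilizer = 55 and 5·y_labor + 3·y_fertilizer = 61.
→ y_labor = 8 and y_fertilizer = 7.
Reduced cost of barley: c₃ − yᵀa₃ = 41 − (8·4 + 7·2) = 41 − 46 = -5.

-5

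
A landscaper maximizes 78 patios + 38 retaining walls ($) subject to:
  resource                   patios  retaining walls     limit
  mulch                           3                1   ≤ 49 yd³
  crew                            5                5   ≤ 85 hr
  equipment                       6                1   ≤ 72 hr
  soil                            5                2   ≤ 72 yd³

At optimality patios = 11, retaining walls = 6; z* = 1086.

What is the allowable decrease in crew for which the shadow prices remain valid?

25

Binding constraints: crew, equipment. The basis is B = [[5,5],[6,1]] with det -25.
Per unit decrease in crew, x* moves by d = (0.04, -0.24).
The basis stays optimal until retaining walls reaches 0; allowable decrease = 25 hr.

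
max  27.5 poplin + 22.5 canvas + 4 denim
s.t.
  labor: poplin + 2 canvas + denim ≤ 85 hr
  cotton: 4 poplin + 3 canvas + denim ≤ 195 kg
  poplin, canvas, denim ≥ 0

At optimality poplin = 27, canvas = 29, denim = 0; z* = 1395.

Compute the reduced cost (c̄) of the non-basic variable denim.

-4

Check each constraint at x*: labor 85/85 (tight); cotton 195/195 (tight).
Dual feasibility on the basic columns requires 1·y_labor + 4·y_cotton = 27.5, 2·y_labor + 3·y_cotton = 22.5.
This yields shadow prices y_labor = 1.5, y_cotton = 6.5.
Reduced cost of denim: c₃ − yᵀa₃ = 4 − (1.5·1 + 6.5·1) = 4 − 8 = -4.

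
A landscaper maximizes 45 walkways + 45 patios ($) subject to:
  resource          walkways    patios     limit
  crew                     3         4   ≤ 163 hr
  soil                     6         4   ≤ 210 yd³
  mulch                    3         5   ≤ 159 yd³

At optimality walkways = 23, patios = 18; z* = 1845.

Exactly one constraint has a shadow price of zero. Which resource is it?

crew

crew: 141/163 (slack 22)
soil: 210/210 (binding)
mulch: 159/159 (binding)
By complementary slackness, a constraint with positive slack has shadow price 0 → crew.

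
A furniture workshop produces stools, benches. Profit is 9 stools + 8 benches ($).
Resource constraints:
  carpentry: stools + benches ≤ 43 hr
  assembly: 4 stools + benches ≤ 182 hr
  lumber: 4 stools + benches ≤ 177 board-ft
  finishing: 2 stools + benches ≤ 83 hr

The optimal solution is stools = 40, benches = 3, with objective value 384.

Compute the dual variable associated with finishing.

At the optimum: carpentry uses 43 of 43 (binding); assembly uses 163 of 182 (slack = 19); lumber uses 163 of 177 (slack = 14); finishing uses 83 of 83 (binding).
Since assembly, lumber are not tight, their duals are 0.
The binding rows give the dual system: 1·y_carpentry + 2·y_finishing = 9 and 1·y_carpentry + 1·y_finishing = 8.
Solving: y_carpentry = 7, y_finishing = 1.
Shadow price of finishing = 1.

1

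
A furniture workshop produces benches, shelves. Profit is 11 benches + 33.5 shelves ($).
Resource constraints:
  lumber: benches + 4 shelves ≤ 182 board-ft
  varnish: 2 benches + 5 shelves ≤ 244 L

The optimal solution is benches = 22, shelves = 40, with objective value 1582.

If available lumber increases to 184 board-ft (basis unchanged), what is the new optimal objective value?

1590

At the optimum: lumber uses 182 of 182 (binding); varnish uses 244 of 244 (binding).
The binding rows give the dual system: 1·y_lumber + 2·y_varnish = 11 and 4·y_lumber + 5·y_varnish = 33.5.
Solving: y_lumber = 4, y_varnish = 3.5.
Δz = y_lumber·Δb = 4 × (2) = 8, so new z* = 1582 + 8 = 1590.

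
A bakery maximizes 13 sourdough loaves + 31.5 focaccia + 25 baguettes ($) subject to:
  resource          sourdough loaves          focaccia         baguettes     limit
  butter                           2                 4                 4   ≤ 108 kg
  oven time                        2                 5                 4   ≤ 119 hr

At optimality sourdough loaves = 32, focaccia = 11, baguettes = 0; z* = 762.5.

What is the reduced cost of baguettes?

At the optimum: butter uses 108 of 108 (binding); oven time uses 119 of 119 (binding).
Dual feasibility on the basic columns requires 2·y_butter + 2·y_oven time = 13, 4·y_butter + 5·y_oven time = 31.5.
Solving: y_butter = 1, y_oven time = 5.5.
Reduced cost of baguettes: c₃ − yᵀa₃ = 25 − (1·4 + 5.5·4) = 25 − 26 = -1.

-1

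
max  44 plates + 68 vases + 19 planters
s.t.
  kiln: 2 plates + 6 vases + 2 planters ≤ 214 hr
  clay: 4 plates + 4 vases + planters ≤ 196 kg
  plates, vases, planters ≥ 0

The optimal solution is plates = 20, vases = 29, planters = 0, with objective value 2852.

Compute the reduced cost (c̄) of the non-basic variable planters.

Check each constraint at x*: kiln 214/214 (tight); clay 196/196 (tight).
From A_Bᵀ y = c: 2·y_kiln + 4·y_clay = 44; 6·y_kiln + 4·y_clay = 68.
→ y_kiln = 6 and y_clay = 8.
Reduced cost of planters: c₃ − yᵀa₃ = 19 − (6·2 + 8·1) = 19 − 20 = -1.

-1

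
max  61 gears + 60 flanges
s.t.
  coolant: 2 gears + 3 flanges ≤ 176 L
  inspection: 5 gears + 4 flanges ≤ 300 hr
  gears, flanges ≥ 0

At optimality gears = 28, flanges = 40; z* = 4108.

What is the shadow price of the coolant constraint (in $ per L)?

Check each constraint at x*: coolant 176/176 (tight); inspection 300/300 (tight).
From A_Bᵀ y = c: 2·y_coolant + 5·y_inspection = 61; 3·y_coolant + 4·y_inspection = 60.
Solving: y_coolant = 8, y_inspection = 9.
Shadow price of coolant = 8.

8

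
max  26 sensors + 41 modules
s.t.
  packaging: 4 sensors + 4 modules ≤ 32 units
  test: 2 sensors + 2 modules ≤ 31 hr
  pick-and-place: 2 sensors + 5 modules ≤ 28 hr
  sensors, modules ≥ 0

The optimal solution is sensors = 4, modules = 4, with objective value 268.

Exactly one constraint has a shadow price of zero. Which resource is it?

packaging: 32/32 (binding)
test: 16/31 (slack 15)
pick-and-place: 28/28 (binding)
By complementary slackness, a constraint with positive slack has shadow price 0 → test.

test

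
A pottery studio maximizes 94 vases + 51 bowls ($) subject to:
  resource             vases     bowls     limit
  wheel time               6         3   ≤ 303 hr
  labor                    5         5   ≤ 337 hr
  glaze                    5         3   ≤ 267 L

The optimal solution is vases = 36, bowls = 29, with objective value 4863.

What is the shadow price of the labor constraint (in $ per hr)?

At the optimum: wheel time uses 303 of 303 (binding); labor uses 325 of 337 (slack = 12); glaze uses 267 of 267 (binding).
Slack constraints have shadow price 0 (complementary slackness).
Dual feasibility on the basic columns requires 6·y_wheel time + 5·y_glaze = 94, 3·y_wheel time + 3·y_glaze = 51.
This yields shadow prices y_wheel time = 9, y_glaze = 8.
Shadow price of labor = 0.

0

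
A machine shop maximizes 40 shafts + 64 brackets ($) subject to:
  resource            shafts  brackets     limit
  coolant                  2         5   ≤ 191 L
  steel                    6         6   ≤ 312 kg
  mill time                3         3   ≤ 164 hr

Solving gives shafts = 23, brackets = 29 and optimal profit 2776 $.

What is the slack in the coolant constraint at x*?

coolant used = 2·23 + 5·29 = 191; slack = 191 − 191 = 0.

0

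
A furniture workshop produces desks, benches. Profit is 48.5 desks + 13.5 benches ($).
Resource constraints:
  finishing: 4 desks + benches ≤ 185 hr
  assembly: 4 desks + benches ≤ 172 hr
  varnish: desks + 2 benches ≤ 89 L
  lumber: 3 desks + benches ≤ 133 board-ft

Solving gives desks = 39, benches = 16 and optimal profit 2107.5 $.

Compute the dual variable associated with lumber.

5.5

Binding: assembly and lumber. Non-binding: finishing (13 unused), varnish (18 unused).
Since finishing, varnish are not tight, their duals are 0.
Dual feasibility on the basic columns requires 4·y_assembly + 3·y_lumber = 48.5, 1·y_assembly + 1·y_lumber = 13.5.
This yields shadow prices y_assembly = 8, y_lumber = 5.5.
Shadow price of lumber = 5.5.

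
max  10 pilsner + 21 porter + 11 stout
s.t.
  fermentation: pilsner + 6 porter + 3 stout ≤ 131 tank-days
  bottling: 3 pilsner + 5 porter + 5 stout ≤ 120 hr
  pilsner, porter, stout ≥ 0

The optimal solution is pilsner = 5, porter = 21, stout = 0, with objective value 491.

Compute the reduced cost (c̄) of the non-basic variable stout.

-7

Both fermentation and bottling are binding at x*.
The binding rows give the dual system: 1·y_fermentation + 3·y_bottling = 10 and 6·y_fermentation + 5·y_bottling = 21.
→ y_fermentation = 1 and y_bottling = 3.
Reduced cost of stout: c₃ − yᵀa₃ = 11 − (1·3 + 3·5) = 11 − 18 = -7.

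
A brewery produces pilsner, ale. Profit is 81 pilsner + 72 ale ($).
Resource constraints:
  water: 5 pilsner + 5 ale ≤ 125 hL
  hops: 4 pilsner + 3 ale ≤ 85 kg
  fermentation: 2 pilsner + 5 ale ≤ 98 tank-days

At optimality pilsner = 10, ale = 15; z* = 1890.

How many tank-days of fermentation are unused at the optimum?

fermentation used = 2·10 + 5·15 = 95; slack = 98 − 95 = 3.

3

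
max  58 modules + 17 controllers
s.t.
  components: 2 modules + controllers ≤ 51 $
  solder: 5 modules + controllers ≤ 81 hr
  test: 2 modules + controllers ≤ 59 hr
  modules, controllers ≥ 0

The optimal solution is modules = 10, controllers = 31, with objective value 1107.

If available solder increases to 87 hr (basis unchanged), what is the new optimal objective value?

1155

Check each constraint at x*: components 51/51 (tight); solder 81/81 (tight); test 51/59 (slack 8).
Since test is not tight, its dual is 0.
Dual feasibility on the basic columns requires 2·y_components + 5·y_solder = 58, 1·y_components + 1·y_solder = 17.
Solving: y_components = 9, y_solder = 8.
Δz = y_solder·Δb = 8 × (6) = 48, so new z* = 1107 + 48 = 1155.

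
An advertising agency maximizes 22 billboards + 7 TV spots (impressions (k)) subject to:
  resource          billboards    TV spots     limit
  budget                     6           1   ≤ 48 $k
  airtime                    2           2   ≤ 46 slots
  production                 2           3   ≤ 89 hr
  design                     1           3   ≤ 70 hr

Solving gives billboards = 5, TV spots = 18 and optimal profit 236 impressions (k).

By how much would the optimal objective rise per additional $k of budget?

At the optimum: budget uses 48 of 48 (binding); airtime uses 46 of 46 (binding); production uses 64 of 89 (slack = 25); design uses 59 of 70 (slack = 11).
Slack constraints have shadow price 0 (complementary slackness).
Dual feasibility on the basic columns requires 6·y_budget + 2·y_airtime = 22, 1·y_budget + 2·y_airtime = 7.
This yields shadow prices y_budget = 3, y_airtime = 2.
Shadow price of budget = 3.

3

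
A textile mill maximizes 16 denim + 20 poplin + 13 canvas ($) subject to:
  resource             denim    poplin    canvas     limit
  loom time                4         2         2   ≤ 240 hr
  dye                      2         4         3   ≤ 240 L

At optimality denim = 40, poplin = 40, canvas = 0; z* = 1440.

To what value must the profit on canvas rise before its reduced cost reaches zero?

16

At the optimum: loom time uses 240 of 240 (binding); dye uses 240 of 240 (binding).
Dual feasibility on the basic columns requires 4·y_loom time + 2·y_dye = 16, 2·y_loom time + 4·y_dye = 20.
This yields shadow prices y_loom time = 2, y_dye = 4.
canvas enters the basis when its profit ≥ yᵀa₃ = 2·2 + 4·3 = 16.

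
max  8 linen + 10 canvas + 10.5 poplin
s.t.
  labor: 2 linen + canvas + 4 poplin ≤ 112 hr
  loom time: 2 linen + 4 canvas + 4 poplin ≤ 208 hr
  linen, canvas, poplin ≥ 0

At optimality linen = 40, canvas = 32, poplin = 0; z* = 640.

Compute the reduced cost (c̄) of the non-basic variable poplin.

At the optimum: labor uses 112 of 112 (binding); loom time uses 208 of 208 (binding).
Dual feasibility on the basic columns requires 2·y_labor + 2·y_loom time = 8, 1·y_labor + 4·y_loom time = 10.
→ y_labor = 2 and y_loom time = 2.
Reduced cost of poplin: c₃ − yᵀa₃ = 10.5 − (2·4 + 2·4) = 10.5 − 16 = -5.5.

-5.5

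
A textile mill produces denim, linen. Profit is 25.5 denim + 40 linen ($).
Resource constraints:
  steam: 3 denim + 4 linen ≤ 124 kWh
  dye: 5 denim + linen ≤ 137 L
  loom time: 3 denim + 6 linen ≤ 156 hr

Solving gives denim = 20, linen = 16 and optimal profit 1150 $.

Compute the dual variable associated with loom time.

3

Binding: steam and loom time. Non-binding: dye (21 unused).
By complementary slackness, y = 0 for the non-binding constraint.
Dual feasibility on the basic columns requires 3·y_steam + 3·y_loom time = 25.5, 4·y_steam + 6·y_loom time = 40.
→ y_steam = 5.5 and y_loom time = 3.
Shadow price of loom time = 3.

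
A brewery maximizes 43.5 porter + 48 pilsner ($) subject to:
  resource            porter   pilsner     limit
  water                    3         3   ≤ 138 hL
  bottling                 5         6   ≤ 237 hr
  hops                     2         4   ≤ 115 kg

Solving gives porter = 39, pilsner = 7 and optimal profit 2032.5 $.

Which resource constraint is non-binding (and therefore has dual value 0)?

water: 138/138 (binding)
bottling: 237/237 (binding)
hops: 106/115 (slack 9)
By complementary slackness, a constraint with positive slack has shadow price 0 → hops.

hops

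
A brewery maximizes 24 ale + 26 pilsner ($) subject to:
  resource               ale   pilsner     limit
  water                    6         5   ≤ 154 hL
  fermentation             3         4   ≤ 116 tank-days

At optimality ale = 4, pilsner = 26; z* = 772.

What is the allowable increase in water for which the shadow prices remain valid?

Binding constraints: water, fermentation. The basis is B = [[6,5],[3,4]] with det 9.
Per unit increase in water, x* moves by d = (0.4444, -0.3333).
The basis stays optimal until pilsner reaches 0; allowable increase = 78 hL.

78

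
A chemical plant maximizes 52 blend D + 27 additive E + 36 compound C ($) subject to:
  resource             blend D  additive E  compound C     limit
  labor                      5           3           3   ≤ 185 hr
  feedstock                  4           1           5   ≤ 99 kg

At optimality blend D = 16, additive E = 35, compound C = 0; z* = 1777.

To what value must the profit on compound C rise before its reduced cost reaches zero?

39

At the optimum: labor uses 185 of 185 (binding); feedstock uses 99 of 99 (binding).
From A_Bᵀ y = c: 5·y_labor + 4·y_feedstock = 52; 3·y_labor + 1·y_feedstock = 27.
Solving: y_labor = 8, y_feedstock = 3.
compound C enters the basis when its profit ≥ yᵀa₃ = 8·3 + 3·5 = 39.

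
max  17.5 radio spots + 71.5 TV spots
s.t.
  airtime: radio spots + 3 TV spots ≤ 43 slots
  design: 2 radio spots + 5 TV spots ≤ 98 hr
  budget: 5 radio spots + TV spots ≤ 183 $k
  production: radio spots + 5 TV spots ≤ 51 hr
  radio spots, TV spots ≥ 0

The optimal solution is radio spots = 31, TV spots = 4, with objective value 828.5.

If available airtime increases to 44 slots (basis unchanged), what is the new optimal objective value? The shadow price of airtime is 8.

836.5

Δb = 1, so new z* = 828.5 + (8)·(1) = 828.5 + 8 = 836.5.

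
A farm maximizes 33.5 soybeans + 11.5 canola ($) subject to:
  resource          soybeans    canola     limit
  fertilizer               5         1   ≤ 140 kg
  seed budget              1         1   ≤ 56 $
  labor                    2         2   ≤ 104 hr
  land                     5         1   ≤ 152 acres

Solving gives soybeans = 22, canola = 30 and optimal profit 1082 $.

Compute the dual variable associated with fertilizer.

At the optimum: fertilizer uses 140 of 140 (binding); seed budget uses 52 of 56 (slack = 4); labor uses 104 of 104 (binding); land uses 140 of 152 (slack = 12).
Since seed budget, land are not tight, their duals are 0.
From A_Bᵀ y = c: 5·y_fertilizer + 2·y_labor = 33.5; 1·y_fertilizer + 2·y_labor = 11.5.
→ y_fertilizer = 5.5 and y_labor = 3.
Shadow price of fertilizer = 5.5.

5.5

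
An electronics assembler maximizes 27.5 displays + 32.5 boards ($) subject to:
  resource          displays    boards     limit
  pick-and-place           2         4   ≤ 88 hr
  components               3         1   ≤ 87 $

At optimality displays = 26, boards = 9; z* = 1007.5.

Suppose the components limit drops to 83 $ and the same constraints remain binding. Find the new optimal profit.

Check each constraint at x*: pick-and-place 88/88 (tight); components 87/87 (tight).
The binding rows give the dual system: 2·y_pick-and-place + 3·y_components = 27.5 and 4·y_pick-and-place + 1·y_components = 32.5.
Solving: y_pick-and-place = 7, y_components = 4.5.
Δz = y_components·Δb = 4.5 × (-4) = -18, so new z* = 1007.5 − 18 = 989.5.

989.5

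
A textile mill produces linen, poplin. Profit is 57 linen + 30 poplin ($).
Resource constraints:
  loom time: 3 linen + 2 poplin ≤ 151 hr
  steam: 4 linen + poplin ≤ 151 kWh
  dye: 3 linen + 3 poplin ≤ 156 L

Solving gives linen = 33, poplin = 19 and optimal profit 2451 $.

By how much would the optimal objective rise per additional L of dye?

Binding: steam and dye. Non-binding: loom time (14 unused).
Slack constraints have shadow price 0 (complementary slackness).
The binding rows give the dual system: 4·y_steam + 3·y_dye = 57 and 1·y_steam + 3·y_dye = 30.
→ y_steam = 9 and y_dye = 7.
Shadow price of dye = 7.

7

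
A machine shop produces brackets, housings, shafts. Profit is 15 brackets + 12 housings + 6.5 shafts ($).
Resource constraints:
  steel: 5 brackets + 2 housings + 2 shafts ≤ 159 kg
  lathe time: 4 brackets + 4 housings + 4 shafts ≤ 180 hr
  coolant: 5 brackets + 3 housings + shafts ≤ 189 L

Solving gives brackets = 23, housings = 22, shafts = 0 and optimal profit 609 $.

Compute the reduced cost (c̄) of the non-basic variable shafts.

Check each constraint at x*: steel 159/159 (tight); lathe time 180/180 (tight); coolant 181/189 (slack 8).
Since coolant is not tight, its dual is 0.
The binding rows give the dual system: 5·y_steel + 4·y_lathe time = 15 and 2·y_steel + 4·y_lathe time = 12.
This yields shadow prices y_steel = 1, y_lathe time = 2.5.
Reduced cost of shafts: c₃ − yᵀa₃ = 6.5 − (1·2 + 2.5·4) = 6.5 − 12 = -5.5.

-5.5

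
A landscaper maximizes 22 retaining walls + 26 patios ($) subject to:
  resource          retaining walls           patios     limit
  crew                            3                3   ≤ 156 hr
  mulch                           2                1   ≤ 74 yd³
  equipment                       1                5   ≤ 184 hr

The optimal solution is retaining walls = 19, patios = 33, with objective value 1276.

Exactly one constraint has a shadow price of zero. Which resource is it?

mulch

crew: 156/156 (binding)
mulch: 71/74 (slack 3)
equipment: 184/184 (binding)
By complementary slackness, a constraint with positive slack has shadow price 0 → mulch.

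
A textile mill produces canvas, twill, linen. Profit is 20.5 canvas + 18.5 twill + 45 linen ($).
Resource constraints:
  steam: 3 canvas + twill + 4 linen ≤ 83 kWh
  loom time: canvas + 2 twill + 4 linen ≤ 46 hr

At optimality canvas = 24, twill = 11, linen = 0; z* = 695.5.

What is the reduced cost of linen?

-1

Check each constraint at x*: steam 83/83 (tight); loom time 46/46 (tight).
From A_Bᵀ y = c: 3·y_steam + 1·y_loom time = 20.5; 1·y_steam + 2·y_loom time = 18.5.
Solving: y_steam = 4.5, y_loom time = 7.
Reduced cost of linen: c₃ − yᵀa₃ = 45 − (4.5·4 + 7·4) = 45 − 46 = -1.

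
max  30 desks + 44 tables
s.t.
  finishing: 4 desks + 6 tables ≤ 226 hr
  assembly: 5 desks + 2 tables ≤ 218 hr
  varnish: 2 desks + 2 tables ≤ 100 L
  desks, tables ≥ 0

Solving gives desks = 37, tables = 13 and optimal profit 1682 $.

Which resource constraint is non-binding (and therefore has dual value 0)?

finishing: 226/226 (binding)
assembly: 211/218 (slack 7)
varnish: 100/100 (binding)
By complementary slackness, a constraint with positive slack has shadow price 0 → assembly.

assembly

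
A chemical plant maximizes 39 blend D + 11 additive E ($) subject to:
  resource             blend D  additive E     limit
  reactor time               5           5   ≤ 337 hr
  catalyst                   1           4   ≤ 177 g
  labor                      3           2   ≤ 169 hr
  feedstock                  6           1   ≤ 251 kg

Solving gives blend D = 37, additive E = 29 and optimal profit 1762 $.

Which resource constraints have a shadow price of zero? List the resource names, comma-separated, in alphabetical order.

reactor time: 330/337 (slack 7)
catalyst: 153/177 (slack 24)
labor: 169/169 (binding)
feedstock: 251/251 (binding)
By complementary slackness, a constraint with positive slack has shadow price 0 → catalyst, reactor time.

catalyst, reactor time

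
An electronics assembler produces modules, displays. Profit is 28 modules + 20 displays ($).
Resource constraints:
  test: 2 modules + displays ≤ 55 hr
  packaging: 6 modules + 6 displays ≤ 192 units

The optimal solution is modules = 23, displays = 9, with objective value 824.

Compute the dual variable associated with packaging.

2

Both test and packaging are binding at x*.
From A_Bᵀ y = c: 2·y_test + 6·y_packaging = 28; 1·y_test + 6·y_packaging = 20.
Solving: y_test = 8, y_packaging = 2.
Shadow price of packaging = 2.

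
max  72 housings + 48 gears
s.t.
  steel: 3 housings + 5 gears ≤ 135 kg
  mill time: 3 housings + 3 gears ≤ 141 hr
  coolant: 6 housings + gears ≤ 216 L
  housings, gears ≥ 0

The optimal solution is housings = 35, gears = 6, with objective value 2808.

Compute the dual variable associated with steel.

Binding: steel and coolant. Non-binding: mill time (18 unused).
Slack constraints have shadow price 0 (complementary slackness).
Dual feasibility on the basic columns requires 3·y_steel + 6·y_coolant = 72, 5·y_steel + 1·y_coolant = 48.
This yields shadow prices y_steel = 8, y_coolant = 8.
Shadow price of steel = 8.

8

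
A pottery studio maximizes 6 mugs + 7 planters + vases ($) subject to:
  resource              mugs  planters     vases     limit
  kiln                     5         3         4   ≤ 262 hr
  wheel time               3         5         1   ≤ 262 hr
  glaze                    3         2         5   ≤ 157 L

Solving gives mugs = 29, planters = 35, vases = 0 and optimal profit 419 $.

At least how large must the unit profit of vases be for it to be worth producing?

Check each constraint at x*: kiln 250/262 (slack 12); wheel time 262/262 (tight); glaze 157/157 (tight).
Since kiln is not tight, its dual is 0.
The binding rows give the dual system: 3·y_wheel time + 3·y_glaze = 6 and 5·y_wheel time + 2·y_glaze = 7.
Solving: y_wheel time = 1, y_glaze = 1.
vases enters the basis when its profit ≥ yᵀa₃ = 1·1 + 1·5 = 6.

6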